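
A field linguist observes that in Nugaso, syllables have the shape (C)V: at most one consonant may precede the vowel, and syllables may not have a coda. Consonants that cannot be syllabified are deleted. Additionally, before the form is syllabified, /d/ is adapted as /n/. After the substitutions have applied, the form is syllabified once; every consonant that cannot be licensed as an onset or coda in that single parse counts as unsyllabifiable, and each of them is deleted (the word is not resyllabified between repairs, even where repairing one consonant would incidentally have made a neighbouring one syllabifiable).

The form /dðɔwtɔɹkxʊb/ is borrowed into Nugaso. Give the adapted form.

Substitution: /d/ → /n/, giving /nðɔwtɔɹkxʊb/.
The consonants /n/, /w/, /ɹ/, /k/, /b/ cannot be parsed into a legal (C)V syllable (no codas are permitted; onsets are limited to one consonant).
Deletion applies to /n/, /w/, /ɹ/, /k/, /b/.

ðɔtɔxʊ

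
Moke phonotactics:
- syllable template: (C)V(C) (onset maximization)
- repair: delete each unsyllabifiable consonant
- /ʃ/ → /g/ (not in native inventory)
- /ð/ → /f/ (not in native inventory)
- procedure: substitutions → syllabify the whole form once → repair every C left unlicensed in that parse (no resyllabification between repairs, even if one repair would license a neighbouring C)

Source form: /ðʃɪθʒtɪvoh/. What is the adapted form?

Substitution: /ð/ → /f/, /ʃ/ → /g/, giving /fgɪθʒtɪvoh/.
Syllabifying with onset maximization leaves /f/, /ʒ/ stranded (at most one coda consonant is licensed; onsets are limited to one consonant).
Each unlicensed consonant is deleted: /f/, /ʒ/.

gɪθtɪvoh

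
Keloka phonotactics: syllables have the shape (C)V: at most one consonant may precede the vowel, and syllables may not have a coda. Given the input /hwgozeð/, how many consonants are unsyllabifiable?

3

Under (C)V, the unsyllabifiable consonants are /h/, /w/, /ð/ (no codas are permitted; onsets are limited to one consonant).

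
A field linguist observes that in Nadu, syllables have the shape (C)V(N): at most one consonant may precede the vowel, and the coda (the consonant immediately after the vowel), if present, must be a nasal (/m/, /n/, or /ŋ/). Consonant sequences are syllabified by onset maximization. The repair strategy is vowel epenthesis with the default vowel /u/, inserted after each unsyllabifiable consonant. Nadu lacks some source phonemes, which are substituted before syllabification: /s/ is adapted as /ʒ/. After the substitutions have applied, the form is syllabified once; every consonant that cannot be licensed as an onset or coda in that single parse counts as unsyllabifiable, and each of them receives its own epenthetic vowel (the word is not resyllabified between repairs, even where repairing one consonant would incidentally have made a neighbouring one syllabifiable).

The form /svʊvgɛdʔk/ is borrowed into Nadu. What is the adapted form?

Substitution: /s/ → /ʒ/, giving /ʒvʊvgɛdʔk/.
The consonants /ʒ/, /v/, /d/, /ʔ/, /k/ cannot be parsed into a legal (C)V(N) syllable (only a nasal (/m/, /n/, or /ŋ/) is licensed in coda position; onsets are limited to one consonant).
Each unlicensed consonant becomes the onset of a new syllable: /ʒ/ → /ʒu/, /v/ → /vu/, /d/ → /du/, /ʔ/ → /ʔu/, /k/ → /ku/.

ʒuvʊvugɛduʔuku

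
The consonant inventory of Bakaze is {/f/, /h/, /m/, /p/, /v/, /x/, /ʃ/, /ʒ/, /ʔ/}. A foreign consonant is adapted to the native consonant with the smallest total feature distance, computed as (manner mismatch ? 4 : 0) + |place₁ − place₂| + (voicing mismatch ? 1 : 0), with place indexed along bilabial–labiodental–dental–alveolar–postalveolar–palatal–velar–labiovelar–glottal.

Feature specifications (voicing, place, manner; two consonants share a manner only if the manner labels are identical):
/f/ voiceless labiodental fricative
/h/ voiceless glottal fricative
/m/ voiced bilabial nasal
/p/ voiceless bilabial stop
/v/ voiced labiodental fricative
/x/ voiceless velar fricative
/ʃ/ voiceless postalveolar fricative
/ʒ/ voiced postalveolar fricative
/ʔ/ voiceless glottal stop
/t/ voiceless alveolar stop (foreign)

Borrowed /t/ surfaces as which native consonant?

p

/p/ is closest: same manner (stop), place distance 3 (alveolar→bilabial), same voicing; total 3. Next closest is /ʃ/ at distance 5.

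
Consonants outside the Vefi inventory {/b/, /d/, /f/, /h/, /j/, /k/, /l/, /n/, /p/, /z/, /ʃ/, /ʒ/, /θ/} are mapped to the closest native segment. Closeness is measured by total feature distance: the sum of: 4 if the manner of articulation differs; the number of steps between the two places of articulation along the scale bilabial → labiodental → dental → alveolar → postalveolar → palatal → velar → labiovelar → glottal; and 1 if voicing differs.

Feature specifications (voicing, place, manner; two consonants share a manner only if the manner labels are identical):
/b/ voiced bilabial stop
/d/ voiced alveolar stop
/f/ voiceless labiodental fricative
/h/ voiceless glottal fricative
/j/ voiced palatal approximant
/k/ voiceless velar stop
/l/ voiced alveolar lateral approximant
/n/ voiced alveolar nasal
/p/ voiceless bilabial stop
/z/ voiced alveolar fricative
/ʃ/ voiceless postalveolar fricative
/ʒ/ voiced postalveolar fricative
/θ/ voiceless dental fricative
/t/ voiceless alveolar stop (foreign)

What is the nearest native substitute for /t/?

/d/ is closest: same manner (stop), place distance 0 (alveolar→alveolar), voicing differs (+1); total 1. Next closest is /k/ at distance 3.

d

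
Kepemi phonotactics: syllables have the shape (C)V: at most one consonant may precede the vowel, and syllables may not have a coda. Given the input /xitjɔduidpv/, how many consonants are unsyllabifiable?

Syllabifying with onset maximization leaves /t/, /d/, /p/, /v/ stranded (no codas are permitted; onsets are limited to one consonant).

4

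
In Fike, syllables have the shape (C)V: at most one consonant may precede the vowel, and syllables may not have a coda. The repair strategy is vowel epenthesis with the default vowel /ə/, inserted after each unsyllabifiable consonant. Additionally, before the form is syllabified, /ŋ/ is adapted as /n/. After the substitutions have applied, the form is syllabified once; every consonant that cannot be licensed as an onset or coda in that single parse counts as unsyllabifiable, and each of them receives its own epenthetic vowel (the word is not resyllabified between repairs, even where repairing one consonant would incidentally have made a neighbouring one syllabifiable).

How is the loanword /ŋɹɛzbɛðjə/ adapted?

nəɹɛzəbɛðəjə

Substitution: /ŋ/ → /n/, giving /nɹɛzbɛðjə/.
Under (C)V, the unsyllabifiable consonants are /n/, /z/, /ð/ (no codas are permitted; onsets are limited to one consonant).
Epenthesis after each stranded consonant: /n/ → /nə/, /z/ → /zə/, /ð/ → /ðə/.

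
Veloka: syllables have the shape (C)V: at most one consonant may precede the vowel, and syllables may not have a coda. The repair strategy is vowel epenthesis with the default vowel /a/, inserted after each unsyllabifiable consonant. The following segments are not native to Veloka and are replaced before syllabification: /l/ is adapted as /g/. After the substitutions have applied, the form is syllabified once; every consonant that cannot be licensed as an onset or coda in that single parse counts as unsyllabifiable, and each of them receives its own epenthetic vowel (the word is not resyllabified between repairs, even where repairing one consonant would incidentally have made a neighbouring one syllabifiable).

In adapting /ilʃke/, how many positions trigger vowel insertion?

After substitution the input is /igʃke/.
The unsyllabifiable consonants are /g/, /ʃ/; each receives one epenthetic vowel.

2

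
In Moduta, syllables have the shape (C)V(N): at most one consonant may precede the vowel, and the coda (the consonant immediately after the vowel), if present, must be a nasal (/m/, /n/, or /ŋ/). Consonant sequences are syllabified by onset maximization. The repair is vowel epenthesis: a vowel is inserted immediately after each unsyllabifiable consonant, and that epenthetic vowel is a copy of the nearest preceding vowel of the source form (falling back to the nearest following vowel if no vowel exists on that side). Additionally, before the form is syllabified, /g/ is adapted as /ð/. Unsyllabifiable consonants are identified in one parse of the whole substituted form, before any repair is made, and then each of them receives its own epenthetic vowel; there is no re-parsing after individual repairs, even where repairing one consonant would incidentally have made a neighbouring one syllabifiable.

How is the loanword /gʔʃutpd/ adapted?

ðuʔuʃutupudu

Substitution: /g/ → /ð/, giving /ðʔʃutpd/.
The consonants /ð/, /ʔ/, /t/, /p/, /d/ cannot be parsed into a legal (C)V(N) syllable (only a nasal (/m/, /n/, or /ŋ/) is licensed in coda position; onsets are limited to one consonant).
Epenthesis after each stranded consonant: /ð/ → /ðu/, /ʔ/ → /ʔu/, /t/ → /tu/, /p/ → /pu/, /d/ → /du/.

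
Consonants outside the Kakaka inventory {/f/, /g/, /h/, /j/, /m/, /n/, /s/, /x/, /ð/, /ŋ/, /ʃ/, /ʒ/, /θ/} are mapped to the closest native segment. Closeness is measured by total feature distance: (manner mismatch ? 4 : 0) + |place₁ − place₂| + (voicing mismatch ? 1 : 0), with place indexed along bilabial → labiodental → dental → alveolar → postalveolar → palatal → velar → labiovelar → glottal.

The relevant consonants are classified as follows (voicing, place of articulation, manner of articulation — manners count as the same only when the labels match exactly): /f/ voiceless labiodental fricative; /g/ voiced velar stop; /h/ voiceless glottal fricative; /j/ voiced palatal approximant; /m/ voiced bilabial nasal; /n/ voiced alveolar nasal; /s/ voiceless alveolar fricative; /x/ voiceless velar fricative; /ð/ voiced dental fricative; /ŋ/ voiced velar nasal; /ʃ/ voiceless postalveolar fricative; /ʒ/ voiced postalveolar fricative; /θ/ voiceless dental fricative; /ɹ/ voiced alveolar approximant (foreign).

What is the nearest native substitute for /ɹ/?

j

/j/ is closest: same manner (approximant), place distance 2 (alveolar→palatal), same voicing; total 2. Next closest is /n/ at distance 4.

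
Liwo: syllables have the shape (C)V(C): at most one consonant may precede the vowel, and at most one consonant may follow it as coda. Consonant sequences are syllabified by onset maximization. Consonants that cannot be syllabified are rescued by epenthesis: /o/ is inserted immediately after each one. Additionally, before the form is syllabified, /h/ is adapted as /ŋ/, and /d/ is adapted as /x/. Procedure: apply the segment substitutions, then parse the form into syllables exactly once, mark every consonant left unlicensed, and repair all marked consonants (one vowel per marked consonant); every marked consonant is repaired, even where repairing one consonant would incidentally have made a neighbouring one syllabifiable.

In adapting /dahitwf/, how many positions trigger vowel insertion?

After substitution the input is /xaŋitwf/.
The unsyllabifiable consonants are /w/, /f/; each receives one epenthetic vowel.

2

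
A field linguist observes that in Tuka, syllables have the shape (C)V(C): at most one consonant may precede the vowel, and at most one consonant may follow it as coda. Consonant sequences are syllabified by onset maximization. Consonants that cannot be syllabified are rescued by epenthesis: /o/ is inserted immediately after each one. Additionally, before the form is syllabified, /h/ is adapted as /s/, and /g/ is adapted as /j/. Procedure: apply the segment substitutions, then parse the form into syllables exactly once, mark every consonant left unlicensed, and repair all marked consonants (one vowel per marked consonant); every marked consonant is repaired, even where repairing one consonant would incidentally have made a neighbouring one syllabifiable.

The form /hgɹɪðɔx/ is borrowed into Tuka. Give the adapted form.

sojoɹɪðɔx

Substitution: /h/ → /s/, /g/ → /j/, giving /sjɹɪðɔx/.
Under (C)V(C), the unsyllabifiable consonants are /s/, /j/ (at most one coda consonant is licensed; onsets are limited to one consonant).
Each unlicensed consonant becomes the onset of a new syllable: /s/ → /so/, /j/ → /jo/.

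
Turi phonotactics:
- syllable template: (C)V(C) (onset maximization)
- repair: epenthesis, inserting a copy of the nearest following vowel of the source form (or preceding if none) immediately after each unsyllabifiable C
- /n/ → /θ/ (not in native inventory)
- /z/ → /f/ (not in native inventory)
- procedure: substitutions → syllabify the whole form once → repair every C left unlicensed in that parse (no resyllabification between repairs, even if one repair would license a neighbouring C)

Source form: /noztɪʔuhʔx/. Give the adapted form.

Substitution: /n/ → /θ/, /z/ → /f/, giving /θoftɪʔuhʔx/.
Syllabifying with onset maximization leaves /ʔ/, /x/ stranded (at most one coda consonant is licensed; onsets are limited to one consonant).
Epenthesis after each stranded consonant: /ʔ/ → /ʔu/, /x/ → /xu/.

θoftɪʔuhʔuxu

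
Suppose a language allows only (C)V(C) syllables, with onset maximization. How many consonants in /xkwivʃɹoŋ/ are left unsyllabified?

Syllabifying with onset maximization leaves /x/, /k/, /ʃ/ stranded (at most one coda consonant is licensed; onsets are limited to one consonant).

3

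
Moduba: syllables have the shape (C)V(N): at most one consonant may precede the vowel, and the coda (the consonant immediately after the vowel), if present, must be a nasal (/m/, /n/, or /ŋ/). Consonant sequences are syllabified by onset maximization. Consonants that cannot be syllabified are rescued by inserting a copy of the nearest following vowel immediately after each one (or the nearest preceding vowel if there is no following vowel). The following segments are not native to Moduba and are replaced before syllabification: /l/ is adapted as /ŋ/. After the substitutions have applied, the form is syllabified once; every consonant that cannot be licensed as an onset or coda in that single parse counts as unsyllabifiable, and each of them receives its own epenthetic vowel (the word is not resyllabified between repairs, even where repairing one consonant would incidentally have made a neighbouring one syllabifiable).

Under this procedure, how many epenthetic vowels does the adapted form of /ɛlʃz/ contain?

2

After substitution the input is /ɛŋʃz/.
The unsyllabifiable consonants are /ʃ/, /z/; each receives one epenthetic vowel.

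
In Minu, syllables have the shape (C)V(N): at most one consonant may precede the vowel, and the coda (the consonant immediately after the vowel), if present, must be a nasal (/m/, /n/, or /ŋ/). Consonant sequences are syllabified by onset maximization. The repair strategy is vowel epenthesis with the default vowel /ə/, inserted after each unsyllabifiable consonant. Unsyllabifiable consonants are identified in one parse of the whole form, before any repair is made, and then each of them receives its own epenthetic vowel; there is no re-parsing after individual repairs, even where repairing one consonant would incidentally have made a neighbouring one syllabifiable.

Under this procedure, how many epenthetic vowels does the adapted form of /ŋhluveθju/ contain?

3

The unsyllabifiable consonants are /ŋ/, /h/, /θ/; each receives one epenthetic vowel.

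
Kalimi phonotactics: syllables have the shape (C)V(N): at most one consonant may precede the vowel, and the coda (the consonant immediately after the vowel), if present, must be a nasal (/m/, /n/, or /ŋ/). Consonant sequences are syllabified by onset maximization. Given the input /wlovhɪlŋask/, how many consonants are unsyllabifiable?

Syllabifying with onset maximization leaves /w/, /v/, /l/, /s/, /k/ stranded (only a nasal (/m/, /n/, or /ŋ/) is licensed in coda position; onsets are limited to one consonant).

5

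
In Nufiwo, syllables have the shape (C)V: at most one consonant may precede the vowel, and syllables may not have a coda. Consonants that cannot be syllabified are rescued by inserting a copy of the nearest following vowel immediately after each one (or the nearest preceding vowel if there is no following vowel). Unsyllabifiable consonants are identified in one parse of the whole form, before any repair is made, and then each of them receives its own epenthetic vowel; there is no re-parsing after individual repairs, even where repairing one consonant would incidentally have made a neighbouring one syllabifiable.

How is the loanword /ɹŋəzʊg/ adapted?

ɹəŋəzʊgʊ

The consonants /ɹ/, /g/ cannot be parsed into a legal (C)V syllable (no codas are permitted; onsets are limited to one consonant).
Each unlicensed consonant becomes the onset of a new syllable: /ɹ/ → /ɹə/, /g/ → /gʊ/.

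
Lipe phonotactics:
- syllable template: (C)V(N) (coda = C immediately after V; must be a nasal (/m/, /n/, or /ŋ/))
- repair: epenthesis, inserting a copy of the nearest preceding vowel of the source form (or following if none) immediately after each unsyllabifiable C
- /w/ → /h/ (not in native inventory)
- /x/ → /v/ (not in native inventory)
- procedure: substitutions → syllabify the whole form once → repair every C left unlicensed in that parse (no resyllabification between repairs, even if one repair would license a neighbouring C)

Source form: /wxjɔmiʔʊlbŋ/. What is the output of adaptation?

Substitution: /w/ → /h/, /x/ → /v/, giving /hvjɔmiʔʊlbŋ/.
Syllabifying with onset maximization leaves /h/, /v/, /l/, /b/, /ŋ/ stranded (only a nasal (/m/, /n/, or /ŋ/) is licensed in coda position; onsets are limited to one consonant).
Inserting the epenthetic vowel yields /h/ → /hɔ/, /v/ → /vɔ/, /l/ → /lʊ/, /b/ → /bʊ/, /ŋ/ → /ŋʊ/.

hɔvɔjɔmiʔʊlʊbʊŋʊ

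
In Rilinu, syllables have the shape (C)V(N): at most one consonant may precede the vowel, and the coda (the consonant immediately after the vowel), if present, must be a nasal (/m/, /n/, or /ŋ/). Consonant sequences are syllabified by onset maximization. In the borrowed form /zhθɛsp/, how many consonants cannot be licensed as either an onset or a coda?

Syllabifying with onset maximization leaves /z/, /h/, /s/, /p/ stranded (only a nasal (/m/, /n/, or /ŋ/) is licensed in coda position; onsets are limited to one consonant).

4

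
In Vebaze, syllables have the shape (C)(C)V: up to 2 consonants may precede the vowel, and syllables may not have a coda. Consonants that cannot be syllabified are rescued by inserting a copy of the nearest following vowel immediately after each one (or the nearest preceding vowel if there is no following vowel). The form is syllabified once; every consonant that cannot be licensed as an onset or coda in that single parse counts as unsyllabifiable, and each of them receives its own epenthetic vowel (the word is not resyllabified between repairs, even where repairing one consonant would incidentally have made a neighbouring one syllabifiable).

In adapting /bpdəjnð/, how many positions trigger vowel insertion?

The unsyllabifiable consonants are /b/, /j/, /n/, /ð/; each receives one epenthetic vowel.

4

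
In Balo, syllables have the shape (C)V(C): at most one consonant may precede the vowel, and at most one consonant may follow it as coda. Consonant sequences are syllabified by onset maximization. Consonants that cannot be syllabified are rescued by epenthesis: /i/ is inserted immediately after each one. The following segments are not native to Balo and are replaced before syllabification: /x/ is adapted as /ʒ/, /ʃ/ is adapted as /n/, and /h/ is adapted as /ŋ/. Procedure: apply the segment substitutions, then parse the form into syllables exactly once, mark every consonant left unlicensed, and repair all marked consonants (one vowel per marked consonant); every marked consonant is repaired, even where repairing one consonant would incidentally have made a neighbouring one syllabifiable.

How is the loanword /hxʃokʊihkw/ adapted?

Substitution: /h/ → /ŋ/, /x/ → /ʒ/, /ʃ/ → /n/, giving /ŋʒnokʊiŋkw/.
Syllabifying with onset maximization leaves /ŋ/, /ʒ/, /k/, /w/ stranded (at most one coda consonant is licensed; onsets are limited to one consonant).
Each unlicensed consonant becomes the onset of a new syllable: /ŋ/ → /ŋi/, /ʒ/ → /ʒi/, /k/ → /ki/, /w/ → /wi/.

ŋiʒinokʊiŋkiwi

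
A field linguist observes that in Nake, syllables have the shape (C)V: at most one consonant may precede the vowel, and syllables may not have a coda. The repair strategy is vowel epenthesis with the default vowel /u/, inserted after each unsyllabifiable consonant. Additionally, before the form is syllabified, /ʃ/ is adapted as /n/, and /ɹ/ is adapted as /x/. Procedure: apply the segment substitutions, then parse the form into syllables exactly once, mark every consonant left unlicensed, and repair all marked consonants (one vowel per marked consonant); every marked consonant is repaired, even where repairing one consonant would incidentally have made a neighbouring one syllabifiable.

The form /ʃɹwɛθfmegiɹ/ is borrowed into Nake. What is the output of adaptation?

nuxuwɛθufumegixu

Substitution: /ʃ/ → /n/, /ɹ/ → /x/, giving /nxwɛθfmegix/.
Syllabifying with onset maximization leaves /n/, /x/, /θ/, /f/, /x/ stranded (no codas are permitted; onsets are limited to one consonant).
Inserting the epenthetic vowel yields /n/ → /nu/, /x/ → /xu/, /θ/ → /θu/, /f/ → /fu/, /x/ → /xu/.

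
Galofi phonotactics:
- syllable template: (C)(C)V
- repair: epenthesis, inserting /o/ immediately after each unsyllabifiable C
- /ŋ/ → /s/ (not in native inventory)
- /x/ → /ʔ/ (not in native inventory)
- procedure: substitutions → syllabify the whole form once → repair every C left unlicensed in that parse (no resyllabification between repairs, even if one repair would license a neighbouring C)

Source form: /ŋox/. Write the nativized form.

Substitution: /ŋ/ → /s/, /x/ → /ʔ/, giving /soʔ/.
Syllabifying with onset maximization leaves /ʔ/ stranded (no codas are permitted; onsets may contain at most 2 consonants).
Inserting the epenthetic vowel yields /ʔ/ → /ʔo/.

soʔo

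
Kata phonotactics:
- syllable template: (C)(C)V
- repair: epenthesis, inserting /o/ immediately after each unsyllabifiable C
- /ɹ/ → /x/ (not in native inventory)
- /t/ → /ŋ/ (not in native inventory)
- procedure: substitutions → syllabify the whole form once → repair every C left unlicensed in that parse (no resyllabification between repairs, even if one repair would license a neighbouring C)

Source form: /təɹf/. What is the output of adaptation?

ŋəxofo

Substitution: /t/ → /ŋ/, /ɹ/ → /x/, giving /ŋəxf/.
The consonants /x/, /f/ cannot be parsed into a legal (C)(C)V syllable (no codas are permitted; onsets may contain at most 2 consonants).
Inserting the epenthetic vowel yields /x/ → /xo/, /f/ → /fo/.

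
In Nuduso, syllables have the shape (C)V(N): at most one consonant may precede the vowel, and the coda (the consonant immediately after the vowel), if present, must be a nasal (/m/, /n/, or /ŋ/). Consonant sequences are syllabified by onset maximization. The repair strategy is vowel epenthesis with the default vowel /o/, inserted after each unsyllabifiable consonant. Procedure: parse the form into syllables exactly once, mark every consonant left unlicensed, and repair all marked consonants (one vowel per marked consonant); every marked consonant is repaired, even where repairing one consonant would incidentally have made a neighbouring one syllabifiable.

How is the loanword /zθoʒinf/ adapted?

Syllabifying with onset maximization leaves /z/, /f/ stranded (only a nasal (/m/, /n/, or /ŋ/) is licensed in coda position; onsets are limited to one consonant).
Inserting the epenthetic vowel yields /z/ → /zo/, /f/ → /fo/.

zoθoʒinfo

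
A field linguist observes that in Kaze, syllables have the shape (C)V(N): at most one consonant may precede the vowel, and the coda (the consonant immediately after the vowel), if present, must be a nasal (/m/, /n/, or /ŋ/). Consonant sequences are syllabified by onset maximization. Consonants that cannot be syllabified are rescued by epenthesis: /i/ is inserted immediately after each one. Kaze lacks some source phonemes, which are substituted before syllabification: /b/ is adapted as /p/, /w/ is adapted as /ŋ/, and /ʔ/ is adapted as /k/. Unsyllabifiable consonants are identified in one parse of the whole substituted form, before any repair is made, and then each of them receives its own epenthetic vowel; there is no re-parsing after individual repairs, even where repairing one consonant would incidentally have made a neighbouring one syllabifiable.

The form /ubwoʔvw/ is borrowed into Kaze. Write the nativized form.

Substitution: /b/ → /p/, /w/ → /ŋ/, /ʔ/ → /k/, giving /upŋokvŋ/.
The consonants /p/, /k/, /v/, /ŋ/ cannot be parsed into a legal (C)V(N) syllable (only a nasal (/m/, /n/, or /ŋ/) is licensed in coda position; onsets are limited to one consonant).
Inserting the epenthetic vowel yields /p/ → /pi/, /k/ → /ki/, /v/ → /vi/, /ŋ/ → /ŋi/.

upiŋokiviŋi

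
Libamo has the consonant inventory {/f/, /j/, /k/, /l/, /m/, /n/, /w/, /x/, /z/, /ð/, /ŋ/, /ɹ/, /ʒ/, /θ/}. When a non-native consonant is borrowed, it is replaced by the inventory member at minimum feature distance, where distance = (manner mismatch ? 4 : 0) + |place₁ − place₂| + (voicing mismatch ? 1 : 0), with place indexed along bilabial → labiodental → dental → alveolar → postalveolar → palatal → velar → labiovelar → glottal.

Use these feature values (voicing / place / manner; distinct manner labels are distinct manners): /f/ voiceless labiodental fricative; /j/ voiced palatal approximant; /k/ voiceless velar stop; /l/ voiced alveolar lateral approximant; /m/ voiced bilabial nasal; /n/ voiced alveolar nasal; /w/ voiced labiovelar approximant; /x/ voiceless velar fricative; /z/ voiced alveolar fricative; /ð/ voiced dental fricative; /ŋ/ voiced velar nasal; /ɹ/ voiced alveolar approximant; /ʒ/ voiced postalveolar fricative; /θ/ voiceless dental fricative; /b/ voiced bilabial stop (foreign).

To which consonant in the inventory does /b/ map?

m

/m/ is closest: manner differs (stop→nasal, +4), place distance 0 (bilabial→bilabial), same voicing; total 4. Next closest is /f/ at distance 6.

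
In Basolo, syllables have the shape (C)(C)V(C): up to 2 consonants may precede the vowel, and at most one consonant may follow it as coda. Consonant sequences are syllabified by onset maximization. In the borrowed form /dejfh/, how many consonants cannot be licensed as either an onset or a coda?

The consonants /f/, /h/ cannot be parsed into a legal (C)(C)V(C) syllable (at most one coda consonant is licensed; onsets may contain at most 2 consonants).

2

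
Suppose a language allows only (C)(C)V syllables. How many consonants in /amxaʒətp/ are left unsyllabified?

The consonants /t/, /p/ cannot be parsed into a legal (C)(C)V syllable (no codas are permitted; onsets may contain at most 2 consonants).

2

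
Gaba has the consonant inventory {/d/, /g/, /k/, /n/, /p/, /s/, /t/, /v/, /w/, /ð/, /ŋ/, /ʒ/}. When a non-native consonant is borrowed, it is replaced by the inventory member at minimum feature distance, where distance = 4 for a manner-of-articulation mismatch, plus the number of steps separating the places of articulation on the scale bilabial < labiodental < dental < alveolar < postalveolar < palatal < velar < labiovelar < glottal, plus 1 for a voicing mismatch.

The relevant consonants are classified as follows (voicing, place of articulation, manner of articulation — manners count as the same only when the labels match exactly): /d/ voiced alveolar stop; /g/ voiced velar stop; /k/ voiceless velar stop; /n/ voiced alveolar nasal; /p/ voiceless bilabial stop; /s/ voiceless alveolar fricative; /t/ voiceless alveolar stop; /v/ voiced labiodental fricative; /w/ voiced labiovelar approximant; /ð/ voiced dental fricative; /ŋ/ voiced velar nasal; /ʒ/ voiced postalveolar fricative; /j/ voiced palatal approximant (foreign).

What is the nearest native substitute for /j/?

/w/ is closest: same manner (approximant), place distance 2 (palatal→labiovelar), same voicing; total 2. Next closest is /g/ at distance 5.

w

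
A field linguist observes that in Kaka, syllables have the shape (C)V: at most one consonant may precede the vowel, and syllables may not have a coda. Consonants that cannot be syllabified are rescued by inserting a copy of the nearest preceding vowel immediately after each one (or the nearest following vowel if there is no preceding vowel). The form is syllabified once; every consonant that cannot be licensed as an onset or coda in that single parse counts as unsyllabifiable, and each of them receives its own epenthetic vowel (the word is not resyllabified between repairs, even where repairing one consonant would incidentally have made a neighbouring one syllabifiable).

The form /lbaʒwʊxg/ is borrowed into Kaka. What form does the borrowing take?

The consonants /l/, /ʒ/, /x/, /g/ cannot be parsed into a legal (C)V syllable (no codas are permitted; onsets are limited to one consonant).
Epenthesis after each stranded consonant: /l/ → /la/, /ʒ/ → /ʒa/, /x/ → /xʊ/, /g/ → /gʊ/.

labaʒawʊxʊgʊ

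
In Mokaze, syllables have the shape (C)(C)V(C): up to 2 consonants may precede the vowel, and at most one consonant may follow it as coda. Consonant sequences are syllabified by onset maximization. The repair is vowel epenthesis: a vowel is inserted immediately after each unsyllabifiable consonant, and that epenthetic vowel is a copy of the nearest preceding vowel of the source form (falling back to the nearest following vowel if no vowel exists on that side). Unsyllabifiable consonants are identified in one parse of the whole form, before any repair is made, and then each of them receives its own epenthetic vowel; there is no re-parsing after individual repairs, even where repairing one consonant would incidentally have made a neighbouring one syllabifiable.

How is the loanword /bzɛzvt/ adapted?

bzɛzvɛtɛ

Syllabifying with onset maximization leaves /v/, /t/ stranded (at most one coda consonant is licensed; onsets may contain at most 2 consonants).
Inserting the epenthetic vowel yields /v/ → /vɛ/, /t/ → /tɛ/.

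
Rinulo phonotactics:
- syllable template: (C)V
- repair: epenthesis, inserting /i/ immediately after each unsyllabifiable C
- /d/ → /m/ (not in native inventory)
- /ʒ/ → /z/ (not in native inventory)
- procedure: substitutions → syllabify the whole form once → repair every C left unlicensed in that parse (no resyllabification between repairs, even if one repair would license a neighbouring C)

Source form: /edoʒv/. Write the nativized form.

Substitution: /d/ → /m/, /ʒ/ → /z/, giving /emozv/.
Under (C)V, the unsyllabifiable consonants are /z/, /v/ (no codas are permitted; onsets are limited to one consonant).
Epenthesis after each stranded consonant: /z/ → /zi/, /v/ → /vi/.

emozivi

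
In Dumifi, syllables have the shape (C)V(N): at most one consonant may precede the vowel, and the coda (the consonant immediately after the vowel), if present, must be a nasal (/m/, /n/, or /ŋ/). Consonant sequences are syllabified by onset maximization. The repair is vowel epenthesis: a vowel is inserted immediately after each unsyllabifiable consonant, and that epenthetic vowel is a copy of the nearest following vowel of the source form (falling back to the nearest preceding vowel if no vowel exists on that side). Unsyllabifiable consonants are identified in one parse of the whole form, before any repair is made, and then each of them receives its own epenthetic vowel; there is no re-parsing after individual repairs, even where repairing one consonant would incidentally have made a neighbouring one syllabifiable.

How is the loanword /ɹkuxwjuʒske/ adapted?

ɹukuxuwujuʒeseke

Syllabifying with onset maximization leaves /ɹ/, /x/, /w/, /ʒ/, /s/ stranded (only a nasal (/m/, /n/, or /ŋ/) is licensed in coda position; onsets are limited to one consonant).
Each unlicensed consonant becomes the onset of a new syllable: /ɹ/ → /ɹu/, /x/ → /xu/, /w/ → /wu/, /ʒ/ → /ʒe/, /s/ → /se/.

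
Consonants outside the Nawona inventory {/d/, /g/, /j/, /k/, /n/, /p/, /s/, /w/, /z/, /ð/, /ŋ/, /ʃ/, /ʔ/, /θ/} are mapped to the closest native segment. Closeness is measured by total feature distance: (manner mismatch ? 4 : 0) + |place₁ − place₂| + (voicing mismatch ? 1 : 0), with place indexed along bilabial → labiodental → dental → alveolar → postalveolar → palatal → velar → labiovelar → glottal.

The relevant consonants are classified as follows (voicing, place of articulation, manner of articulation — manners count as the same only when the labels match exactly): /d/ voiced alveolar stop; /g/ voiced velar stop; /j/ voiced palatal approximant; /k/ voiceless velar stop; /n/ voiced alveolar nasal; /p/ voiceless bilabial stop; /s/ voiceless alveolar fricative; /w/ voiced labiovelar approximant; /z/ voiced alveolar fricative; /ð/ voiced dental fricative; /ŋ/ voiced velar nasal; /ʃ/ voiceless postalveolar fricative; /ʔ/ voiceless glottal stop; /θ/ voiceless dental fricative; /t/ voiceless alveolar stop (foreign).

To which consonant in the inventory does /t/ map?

d

/d/ is closest: same manner (stop), place distance 0 (alveolar→alveolar), voicing differs (+1); total 1. Next closest is /k/ at distance 3.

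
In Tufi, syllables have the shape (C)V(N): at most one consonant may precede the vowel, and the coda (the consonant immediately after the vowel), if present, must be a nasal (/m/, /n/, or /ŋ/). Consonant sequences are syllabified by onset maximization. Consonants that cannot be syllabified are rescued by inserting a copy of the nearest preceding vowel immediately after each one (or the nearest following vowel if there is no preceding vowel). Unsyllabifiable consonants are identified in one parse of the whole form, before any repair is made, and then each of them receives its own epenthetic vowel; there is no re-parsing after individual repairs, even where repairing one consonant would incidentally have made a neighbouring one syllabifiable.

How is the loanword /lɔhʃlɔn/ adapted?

lɔhɔʃɔlɔn

Under (C)V(N), the unsyllabifiable consonants are /h/, /ʃ/ (only a nasal (/m/, /n/, or /ŋ/) is licensed in coda position; onsets are limited to one consonant).
Each unlicensed consonant becomes the onset of a new syllable: /h/ → /hɔ/, /ʃ/ → /ʃɔ/.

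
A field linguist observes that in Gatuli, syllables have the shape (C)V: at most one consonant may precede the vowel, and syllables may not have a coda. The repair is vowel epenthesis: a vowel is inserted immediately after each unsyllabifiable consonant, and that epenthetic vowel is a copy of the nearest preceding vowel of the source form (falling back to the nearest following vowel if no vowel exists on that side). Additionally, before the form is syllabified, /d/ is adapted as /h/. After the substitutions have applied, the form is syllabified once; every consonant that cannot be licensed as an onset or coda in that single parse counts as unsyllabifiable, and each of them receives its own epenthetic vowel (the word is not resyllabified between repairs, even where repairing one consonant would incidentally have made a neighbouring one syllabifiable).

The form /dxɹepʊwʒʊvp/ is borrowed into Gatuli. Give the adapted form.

Substitution: /d/ → /h/, giving /hxɹepʊwʒʊvp/.
Syllabifying with onset maximization leaves /h/, /x/, /w/, /v/, /p/ stranded (no codas are permitted; onsets are limited to one consonant).
Inserting the epenthetic vowel yields /h/ → /he/, /x/ → /xe/, /w/ → /wʊ/, /v/ → /vʊ/, /p/ → /pʊ/.

hexeɹepʊwʊʒʊvʊpʊ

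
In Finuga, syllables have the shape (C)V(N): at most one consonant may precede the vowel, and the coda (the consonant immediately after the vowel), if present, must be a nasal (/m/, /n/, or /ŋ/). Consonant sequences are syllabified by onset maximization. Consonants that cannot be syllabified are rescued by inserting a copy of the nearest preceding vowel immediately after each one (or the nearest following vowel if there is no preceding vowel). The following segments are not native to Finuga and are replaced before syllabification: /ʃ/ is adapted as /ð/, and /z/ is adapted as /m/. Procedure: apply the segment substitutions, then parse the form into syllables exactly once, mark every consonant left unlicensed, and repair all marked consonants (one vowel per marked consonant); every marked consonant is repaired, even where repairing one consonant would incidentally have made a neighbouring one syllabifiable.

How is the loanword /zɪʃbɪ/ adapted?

mɪðɪbɪ

Substitution: /z/ → /m/, /ʃ/ → /ð/, giving /mɪðbɪ/.
Syllabifying with onset maximization leaves /ð/ stranded (only a nasal (/m/, /n/, or /ŋ/) is licensed in coda position; onsets are limited to one consonant).
Inserting the epenthetic vowel yields /ð/ → /ðɪ/.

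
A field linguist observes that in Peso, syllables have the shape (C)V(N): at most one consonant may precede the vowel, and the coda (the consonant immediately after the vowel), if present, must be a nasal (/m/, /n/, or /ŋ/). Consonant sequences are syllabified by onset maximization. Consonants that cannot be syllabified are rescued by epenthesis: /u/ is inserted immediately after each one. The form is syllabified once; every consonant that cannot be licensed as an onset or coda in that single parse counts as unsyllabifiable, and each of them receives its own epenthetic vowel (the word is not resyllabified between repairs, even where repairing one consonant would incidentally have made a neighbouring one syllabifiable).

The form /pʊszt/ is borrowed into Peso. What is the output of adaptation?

pʊsuzutu

The consonants /s/, /z/, /t/ cannot be parsed into a legal (C)V(N) syllable (only a nasal (/m/, /n/, or /ŋ/) is licensed in coda position; onsets are limited to one consonant).
Each unlicensed consonant becomes the onset of a new syllable: /s/ → /su/, /z/ → /zu/, /t/ → /tu/.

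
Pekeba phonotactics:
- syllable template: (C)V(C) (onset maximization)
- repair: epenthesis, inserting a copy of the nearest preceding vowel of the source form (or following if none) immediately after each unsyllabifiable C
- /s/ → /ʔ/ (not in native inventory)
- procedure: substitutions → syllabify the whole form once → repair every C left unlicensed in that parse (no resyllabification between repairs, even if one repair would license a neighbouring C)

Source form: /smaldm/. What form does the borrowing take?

Substitution: /s/ → /ʔ/, giving /ʔmaldm/.
The consonants /ʔ/, /d/, /m/ cannot be parsed into a legal (C)V(C) syllable (at most one coda consonant is licensed; onsets are limited to one consonant).
Inserting the epenthetic vowel yields /ʔ/ → /ʔa/, /d/ → /da/, /m/ → /ma/.

ʔamaldama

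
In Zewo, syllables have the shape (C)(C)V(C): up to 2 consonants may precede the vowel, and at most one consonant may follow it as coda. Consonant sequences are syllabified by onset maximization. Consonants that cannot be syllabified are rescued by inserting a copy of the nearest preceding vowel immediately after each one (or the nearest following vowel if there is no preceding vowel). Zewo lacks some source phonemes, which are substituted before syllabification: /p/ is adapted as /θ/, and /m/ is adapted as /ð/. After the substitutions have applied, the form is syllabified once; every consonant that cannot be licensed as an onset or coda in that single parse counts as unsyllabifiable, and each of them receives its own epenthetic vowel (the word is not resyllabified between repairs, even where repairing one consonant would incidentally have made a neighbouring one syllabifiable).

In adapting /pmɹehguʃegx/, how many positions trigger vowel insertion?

After substitution the input is /θðɹehguʃegx/.
The unsyllabifiable consonants are /θ/, /x/; each receives one epenthetic vowel.

2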